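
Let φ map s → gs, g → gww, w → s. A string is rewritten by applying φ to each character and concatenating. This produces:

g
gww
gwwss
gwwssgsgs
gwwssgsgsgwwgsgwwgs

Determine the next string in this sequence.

Rewriting the 19 symbols of gwwssgsgsgwwgsgwwgs one by one yields gww s s gs gs gww gs gww gs gww s s gww gs gww s s gww gs; concatenated:

gwwssgsgsgwwgsgwwgsgwwssgwwgsgwwssgwwgs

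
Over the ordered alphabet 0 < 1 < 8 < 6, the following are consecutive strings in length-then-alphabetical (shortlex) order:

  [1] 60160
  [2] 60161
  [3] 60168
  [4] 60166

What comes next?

60800

The successor of 60166 increments the rightmost position that isn't already 6 and resets every position after it to 0.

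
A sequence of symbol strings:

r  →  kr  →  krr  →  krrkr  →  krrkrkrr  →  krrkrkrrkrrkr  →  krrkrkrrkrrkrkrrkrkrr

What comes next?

From term 3 onward, concatenate the last term with the second-to-last: kr·r = krr, krr·kr = krrkr, …
So term 8 is krrkrkrrkrrkrkrrkrkrr·krrkrkrrkrrkr.

krrkrkrrkrrkrkrrkrkrrkrrkrkrrkrrkr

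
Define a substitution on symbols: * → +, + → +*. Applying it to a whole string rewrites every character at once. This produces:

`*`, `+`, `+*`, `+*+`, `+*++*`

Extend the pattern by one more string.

Expanding +*++*: +→+*, *→+, +→+*, +→+*, *→+. Concatenated: +* + +* +* +.

+*++*+*+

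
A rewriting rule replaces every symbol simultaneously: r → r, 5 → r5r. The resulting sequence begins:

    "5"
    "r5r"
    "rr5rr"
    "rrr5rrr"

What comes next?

rrrr5rrrr

Apply φ to rrr5rrr symbol by symbol: r→r, r→r, r→r, 5→r5r, r→r, r→r, r→r; joined: r r r r5r r r r.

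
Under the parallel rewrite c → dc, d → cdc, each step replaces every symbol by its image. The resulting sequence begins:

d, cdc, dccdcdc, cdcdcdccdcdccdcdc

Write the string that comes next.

Rewriting the 17 symbols of cdcdcdccdcdccdcdc one by one yields dc cdc dc cdc dc cdc dc dc cdc dc cdc dc dc cdc dc cdc dc; concatenated:

dccdcdccdcdccdcdcdccdcdccdcdcdccdcdccdcdc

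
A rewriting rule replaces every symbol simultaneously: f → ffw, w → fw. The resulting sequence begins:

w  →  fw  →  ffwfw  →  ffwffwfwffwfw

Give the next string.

φ(ffwffwfwffwfw) expands symbol-by-symbol to ffw ffw fw ffw ffw fw ffw fw ffw ffw fw ffw fw; joining the 13 pieces gives the next term.

ffwffwfwffwffwfwffwfwffwffwfwffwfw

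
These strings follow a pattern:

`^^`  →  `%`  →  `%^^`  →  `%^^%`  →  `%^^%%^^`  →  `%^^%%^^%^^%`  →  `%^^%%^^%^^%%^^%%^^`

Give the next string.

This is a Fibonacci-style word recurrence s(k) = s(k−1)·s(k−2): e.g. %·^^ = %^^.
Continuing: %^^%%^^%^^%%^^%%^^ · %^^%%^^%^^% gives term 8.

%^^%%^^%^^%%^^%%^^%^^%%^^%^^%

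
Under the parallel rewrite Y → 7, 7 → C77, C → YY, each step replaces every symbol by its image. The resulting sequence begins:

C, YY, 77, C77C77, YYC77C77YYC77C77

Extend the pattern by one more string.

Rewriting the 16 symbols of YYC77C77YYC77C77 one by one yields 7 7 YY C77 C77 YY C77 C77 7 7 YY C77 C77 YY C77 C77; concatenated:

77YYC77C77YYC77C7777YYC77C77YYC77C77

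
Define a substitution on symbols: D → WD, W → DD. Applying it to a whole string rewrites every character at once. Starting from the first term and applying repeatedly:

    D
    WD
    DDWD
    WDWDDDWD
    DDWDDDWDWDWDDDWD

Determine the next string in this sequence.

WDWDDDWDWDWDDDWDDDWDDDWDWDWDDDWD

Applying the rule to each of the 16 symbols of DDWDDDWDWDWDDDWD gives the pieces WD WD DD WD WD WD DD WD DD WD DD WD WD WD DD WD, which concatenate to the answer.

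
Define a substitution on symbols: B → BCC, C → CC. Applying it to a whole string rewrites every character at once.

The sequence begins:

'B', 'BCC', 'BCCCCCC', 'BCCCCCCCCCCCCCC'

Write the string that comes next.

Applying the rule to each of the 15 symbols of BCCCCCCCCCCCCCC gives the pieces BCC CC CC CC CC CC CC CC CC CC CC CC CC CC CC, which concatenate to the answer.

BCCCCCCCCCCCCCCCCCCCCCCCCCCCCCC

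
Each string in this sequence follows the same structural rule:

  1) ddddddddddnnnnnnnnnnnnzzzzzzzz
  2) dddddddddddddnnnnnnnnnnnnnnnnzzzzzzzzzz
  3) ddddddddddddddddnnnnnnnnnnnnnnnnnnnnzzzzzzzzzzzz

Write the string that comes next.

Each string has the form d^{3n+1} n^{4n} z^{2n+2}, where the shown terms are n = 3, 4, 5.
For the next term, n = 6, so the run lengths are 19, 24, 14.

dddddddddddddddddddnnnnnnnnnnnnnnnnnnnnnnnnzzzzzzzzzzzzzz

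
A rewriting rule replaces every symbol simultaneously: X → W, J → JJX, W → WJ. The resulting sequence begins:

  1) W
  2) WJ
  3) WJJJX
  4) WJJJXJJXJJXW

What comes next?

Rewriting each symbol of WJJJXJJXJJXW: W→WJ, J→JJX, J→JJX, J→JJX, X→W, J→JJX, J→JJX, X→W, J→JJX, J→JJX, X→W, W→WJ, which concatenates to WJ JJX JJX JJX W JJX JJX W JJX JJX W WJ.

WJJJXJJXJJXWJJXJJXWJJXJJXWWJ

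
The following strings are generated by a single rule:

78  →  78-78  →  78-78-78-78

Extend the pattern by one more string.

Each string is two copies of the previous one joined by '-'.
One more doubling of 78-78-78-78 gives the answer.

78-78-78-78-78-78-78-78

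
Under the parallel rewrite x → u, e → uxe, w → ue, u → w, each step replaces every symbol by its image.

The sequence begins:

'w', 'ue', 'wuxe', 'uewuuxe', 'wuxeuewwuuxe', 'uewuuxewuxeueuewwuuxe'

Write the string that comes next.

Applying the rule to each of the 21 symbols of uewuuxewuxeueuewwuuxe gives the pieces w uxe ue w w u uxe ue w u uxe w uxe w uxe ue ue w w u uxe, which concatenate to the answer.

wuxeuewwuuxeuewuuxewuxewuxeueuewwuuxe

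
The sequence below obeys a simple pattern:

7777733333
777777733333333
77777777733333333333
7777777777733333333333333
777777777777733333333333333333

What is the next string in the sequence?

Term n consists of 2n+1 7's, followed by 3n-1 3's, where the shown terms are n = 2, 3, 4, 5, 6.
At n = 7 the blocks have lengths 15, 20.

77777777777777733333333333333333333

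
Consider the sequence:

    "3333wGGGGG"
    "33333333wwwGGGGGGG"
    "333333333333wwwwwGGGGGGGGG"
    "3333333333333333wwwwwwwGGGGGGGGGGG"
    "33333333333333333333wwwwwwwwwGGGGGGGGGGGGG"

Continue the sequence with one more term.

333333333333333333333333wwwwwwwwwwwGGGGGGGGGGGGGGG

Reading off run lengths: 3 runs 4, 8, 12, 16, 20; w runs 1, 3, 5, 7, 9; G runs 5, 7, 9, 11, 13 — each is linear in n (n = 1, 2, …).
At n = 6 the blocks have lengths 24, 11, 15.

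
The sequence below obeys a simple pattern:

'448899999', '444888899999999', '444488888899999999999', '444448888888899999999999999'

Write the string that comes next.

444444888888888899999999999999999

Term n consists of n 4's, followed by 2n-2 8's, followed by 3n-1 9's, where the shown terms are n = 2, 3, 4, 5.
At n = 6 the blocks have lengths 6, 10, 17.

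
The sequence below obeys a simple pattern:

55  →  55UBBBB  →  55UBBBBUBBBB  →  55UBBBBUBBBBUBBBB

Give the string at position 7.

Each term is the previous one with UBBBB appended.
From 55UBBBBUBBBBUBBBB, 3 further steps: 55UBBBBUBBBBUBBBB → 55UBBBBUBBBBUBBBBUBBBB → 55UBBBBUBBBBUBBBBUBBBBUBBBB → (answer).

55UBBBBUBBBBUBBBBUBBBBUBBBBUBBBB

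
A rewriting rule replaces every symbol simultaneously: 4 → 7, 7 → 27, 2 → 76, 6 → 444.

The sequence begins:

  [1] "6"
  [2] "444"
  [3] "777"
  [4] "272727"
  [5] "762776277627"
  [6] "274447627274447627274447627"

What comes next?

Replace each of the 27 characters of 274447627274447627274447627 in place — 76 27 7 7 7 27 444 76 27 76 27 7 7 7 27 444 76 27 76 27 7 7 7 27 444 76 27 — and concatenate.

762777727444762776277772744476277627777274447627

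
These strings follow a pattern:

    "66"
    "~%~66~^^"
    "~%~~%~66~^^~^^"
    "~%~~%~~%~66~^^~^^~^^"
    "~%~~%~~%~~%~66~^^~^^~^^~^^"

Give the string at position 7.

~%~~%~~%~~%~~%~~%~66~^^~^^~^^~^^~^^~^^

Every step adds ~%~ to the front and ~^^ to the end of the previous string.
From ~%~~%~~%~~%~66~^^~^^~^^~^^, 2 further steps: ~%~~%~~%~~%~66~^^~^^~^^~^^ → ~%~~%~~%~~%~~%~66~^^~^^~^^~^^~^^ → (answer).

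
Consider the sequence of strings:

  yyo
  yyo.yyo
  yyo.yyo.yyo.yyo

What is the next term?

Each string is two copies of the previous one joined by '.'.
One more doubling of yyo.yyo.yyo.yyo gives the answer.

yyo.yyo.yyo.yyo.yyo.yyo.yyo.yyo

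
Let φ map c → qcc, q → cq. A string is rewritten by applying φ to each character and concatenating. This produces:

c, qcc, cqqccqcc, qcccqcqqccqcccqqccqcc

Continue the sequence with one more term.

Rewriting the 21 symbols of qcccqcqqccqcccqqccqcc one by one yields cq qcc qcc qcc cq qcc cq cq qcc qcc cq qcc qcc qcc cq cq qcc qcc cq qcc qcc; concatenated:

cqqccqccqcccqqcccqcqqccqcccqqccqccqcccqcqqccqcccqqccqcc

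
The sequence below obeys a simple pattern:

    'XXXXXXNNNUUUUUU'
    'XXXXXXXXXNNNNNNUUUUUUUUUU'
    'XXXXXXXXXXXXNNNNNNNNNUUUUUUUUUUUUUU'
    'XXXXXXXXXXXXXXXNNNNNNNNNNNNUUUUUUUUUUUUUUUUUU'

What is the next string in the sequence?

Each string has the form X^{3n+3} N^{3n} U^{4n+2} (n = 1, 2, …).
For the next term, n = 5, so the run lengths are 18, 15, 22.

XXXXXXXXXXXXXXXXXXNNNNNNNNNNNNNNNUUUUUUUUUUUUUUUUUUUUUU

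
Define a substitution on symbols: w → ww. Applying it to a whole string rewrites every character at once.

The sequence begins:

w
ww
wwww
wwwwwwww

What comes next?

Expanding wwwwwwww: w→ww, w→ww, w→ww, w→ww, w→ww, w→ww, w→ww, w→ww. Concatenated: ww ww ww ww ww ww ww ww.

wwwwwwwwwwwwwwww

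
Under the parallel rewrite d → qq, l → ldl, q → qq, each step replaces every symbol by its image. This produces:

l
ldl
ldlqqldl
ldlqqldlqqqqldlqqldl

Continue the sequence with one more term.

ldlqqldlqqqqldlqqldlqqqqqqqqldlqqldlqqqqldlqqldl

φ(ldlqqldlqqqqldlqqldl) expands symbol-by-symbol to ldl qq ldl qq qq ldl qq ldl qq qq qq qq ldl qq ldl qq qq ldl qq ldl; joining the 20 pieces gives the next term.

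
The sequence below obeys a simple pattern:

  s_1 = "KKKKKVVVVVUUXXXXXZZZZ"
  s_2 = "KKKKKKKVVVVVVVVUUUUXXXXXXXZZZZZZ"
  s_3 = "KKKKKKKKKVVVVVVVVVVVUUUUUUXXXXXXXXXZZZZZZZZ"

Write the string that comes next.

Each string has the form K^{2n+3} V^{3n+2} U^{2n} X^{2n+3} Z^{2n+2} (n = 1, 2, …).
At n = 4 the blocks have lengths 11, 14, 8, 11, 10.

KKKKKKKKKKKVVVVVVVVVVVVVVUUUUUUUUXXXXXXXXXXXZZZZZZZZZZ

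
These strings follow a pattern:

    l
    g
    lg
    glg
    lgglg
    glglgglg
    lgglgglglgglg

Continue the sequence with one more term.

glglgglglgglgglglgglg

From term 3 onward, concatenate the second-to-last term with the last: l·g = lg, g·lg = glg, …
Continuing: glglgglg · lgglgglglgglg gives term 8.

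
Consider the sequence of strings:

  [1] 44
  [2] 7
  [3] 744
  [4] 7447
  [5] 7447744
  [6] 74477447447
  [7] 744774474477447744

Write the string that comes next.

74477447447744774474477447447

This is a Fibonacci-style word recurrence s(k) = s(k−1)·s(k−2): e.g. 7·44 = 744.
Continuing: 744774474477447744 · 74477447447 gives term 8.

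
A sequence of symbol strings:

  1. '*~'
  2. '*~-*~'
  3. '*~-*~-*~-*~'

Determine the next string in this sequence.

*~-*~-*~-*~-*~-*~-*~-*~

Every step duplicates the string with '-' between the halves.
One more doubling of *~-*~-*~-*~ gives the answer.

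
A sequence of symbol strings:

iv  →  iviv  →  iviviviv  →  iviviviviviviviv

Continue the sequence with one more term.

s(k+1) = s(k)·s(k) — each term doubles the last.
Doubling iviviviviviviviv:

iviviviviviviviviviviviviviviviv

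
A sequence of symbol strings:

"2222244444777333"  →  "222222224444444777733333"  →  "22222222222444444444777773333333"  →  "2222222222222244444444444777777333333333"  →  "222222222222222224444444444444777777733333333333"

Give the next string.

22222222222222222222444444444444444777777773333333333333

Term n consists of 3n-1 2's, followed by 2n+1 4's, followed by n+1 7's, followed by 2n-1 3's, where the shown terms are n = 2, 3, 4, 5, 6.
At n = 7 the blocks have lengths 20, 15, 8, 13.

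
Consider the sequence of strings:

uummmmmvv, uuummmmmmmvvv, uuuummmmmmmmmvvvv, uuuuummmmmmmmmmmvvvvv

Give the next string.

uuuuuummmmmmmmmmmmmvvvvvv

Reading off run lengths: u runs 2, 3, 4, 5; m runs 5, 7, 9, 11; v runs 2, 3, 4, 5 — each is linear in n, where the shown terms are n = 2, 3, 4, 5.
For the next term, n = 6, so the run lengths are 6, 13, 6.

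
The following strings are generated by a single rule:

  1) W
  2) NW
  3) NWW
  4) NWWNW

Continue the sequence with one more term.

NWWNWNWW

From term 3 onward, concatenate the last term with the second-to-last: NW·W = NWW, NWW·NW = NWWNW, …
So term 5 is NWWNW·NWW.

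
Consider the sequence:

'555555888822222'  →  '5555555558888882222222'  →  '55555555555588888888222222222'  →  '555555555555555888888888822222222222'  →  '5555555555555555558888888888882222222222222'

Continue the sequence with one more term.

Reading off run lengths: 5 runs 6, 9, 12, 15, 18; 8 runs 4, 6, 8, 10, 12; 2 runs 5, 7, 9, 11, 13 — each is linear in n (n = 1, 2, …).
For the next term, n = 6, so the run lengths are 21, 14, 15.

55555555555555555555588888888888888222222222222222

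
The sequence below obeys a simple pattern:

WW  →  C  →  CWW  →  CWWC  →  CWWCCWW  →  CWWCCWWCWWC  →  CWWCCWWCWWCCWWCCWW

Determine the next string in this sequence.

This is a Fibonacci-style word recurrence s(k) = s(k−1)·s(k−2): e.g. C·WW = CWW.
Continuing: CWWCCWWCWWCCWWCCWW · CWWCCWWCWWC gives term 8.

CWWCCWWCWWCCWWCCWWCWWCCWWCWWC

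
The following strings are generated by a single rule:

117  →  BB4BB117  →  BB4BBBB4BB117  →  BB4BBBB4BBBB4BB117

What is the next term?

Each term is the previous one with BB4BB prepended.
One more step from BB4BBBB4BBBB4BB117 gives the answer.

BB4BBBB4BBBB4BBBB4BB117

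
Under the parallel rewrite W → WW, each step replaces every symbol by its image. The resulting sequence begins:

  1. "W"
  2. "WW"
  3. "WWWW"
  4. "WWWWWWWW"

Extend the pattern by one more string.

WWWWWWWWWWWWWWWW

Apply φ to WWWWWWWW symbol by symbol: W→WW, W→WW, W→WW, W→WW, W→WW, W→WW, W→WW, W→WW; joined: WW WW WW WW WW WW WW WW.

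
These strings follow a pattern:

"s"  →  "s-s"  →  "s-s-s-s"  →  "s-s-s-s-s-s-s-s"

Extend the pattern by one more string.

s-s-s-s-s-s-s-s-s-s-s-s-s-s-s-s

Every step duplicates the string with '-' between the halves.
So the next term is two copies of s-s-s-s-s-s-s-s with '-' between the halves.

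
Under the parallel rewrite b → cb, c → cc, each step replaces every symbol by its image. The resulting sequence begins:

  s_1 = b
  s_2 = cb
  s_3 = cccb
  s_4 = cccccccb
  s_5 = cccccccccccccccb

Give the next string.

Rewriting the 16 symbols of cccccccccccccccb one by one yields cc cc cc cc cc cc cc cc cc cc cc cc cc cc cc cb; concatenated:

cccccccccccccccccccccccccccccccb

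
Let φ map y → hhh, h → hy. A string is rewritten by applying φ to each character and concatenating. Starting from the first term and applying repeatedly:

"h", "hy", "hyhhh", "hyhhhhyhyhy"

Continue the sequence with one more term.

Expanding hyhhhhyhyhy: h→hy, y→hhh, h→hy, h→hy, h→hy, h→hy, y→hhh, h→hy, y→hhh, h→hy, y→hhh. Concatenated: hy hhh hy hy hy hy hhh hy hhh hy hhh.

hyhhhhyhyhyhyhhhhyhhhhyhhh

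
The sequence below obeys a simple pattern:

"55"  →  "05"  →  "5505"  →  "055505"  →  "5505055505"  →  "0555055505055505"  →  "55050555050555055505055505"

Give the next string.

This is a Fibonacci-style word recurrence s(k) = s(k−2)·s(k−1): e.g. 55·05 = 5505.
So term 8 is 0555055505055505·55050555050555055505055505.

055505550505550555050555050555055505055505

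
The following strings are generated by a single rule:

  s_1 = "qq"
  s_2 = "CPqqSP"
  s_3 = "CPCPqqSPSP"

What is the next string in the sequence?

CPCPCPqqSPSPSP

s(k+1) = CP·s(k)·SP, so each term gains CP as a prefix and SP as a suffix.
One more step from CPCPqqSPSP gives the answer.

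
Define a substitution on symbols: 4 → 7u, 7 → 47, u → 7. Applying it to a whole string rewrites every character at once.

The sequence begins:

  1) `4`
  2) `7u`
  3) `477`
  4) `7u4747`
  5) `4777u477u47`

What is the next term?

Apply φ to 4777u477u47 symbol by symbol: 4→7u, 7→47, 7→47, 7→47, u→7, 4→7u, 7→47, 7→47, u→7, 4→7u, 7→47; joined: 7u 47 47 47 7 7u 47 47 7 7u 47.

7u47474777u474777u47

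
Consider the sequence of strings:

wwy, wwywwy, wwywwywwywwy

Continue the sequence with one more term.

Each string is two copies of the previous one concatenated.
So the next term is two copies of wwywwywwywwy.

wwywwywwywwywwywwywwywwy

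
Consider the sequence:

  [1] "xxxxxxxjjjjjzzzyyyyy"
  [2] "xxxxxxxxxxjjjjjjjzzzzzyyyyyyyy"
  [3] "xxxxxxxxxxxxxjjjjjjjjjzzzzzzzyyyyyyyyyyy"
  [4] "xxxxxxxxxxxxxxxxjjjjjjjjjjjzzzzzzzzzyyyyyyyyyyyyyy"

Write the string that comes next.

xxxxxxxxxxxxxxxxxxxjjjjjjjjjjjjjzzzzzzzzzzzyyyyyyyyyyyyyyyyy

Reading off run lengths: x runs 7, 10, 13, 16; j runs 5, 7, 9, 11; z runs 3, 5, 7, 9; y runs 5, 8, 11, 14 — each is linear in n, where the shown terms are n = 2, 3, 4, 5.
At n = 6 the blocks have lengths 19, 13, 11, 17.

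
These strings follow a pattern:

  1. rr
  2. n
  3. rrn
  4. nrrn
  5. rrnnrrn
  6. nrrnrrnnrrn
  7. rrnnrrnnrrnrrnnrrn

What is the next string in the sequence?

This is a Fibonacci-style word recurrence s(k) = s(k−2)·s(k−1): e.g. rr·n = rrn.
Continuing: nrrnrrnnrrn · rrnnrrnnrrnrrnnrrn gives term 8.

nrrnrrnnrrnrrnnrrnnrrnrrnnrrn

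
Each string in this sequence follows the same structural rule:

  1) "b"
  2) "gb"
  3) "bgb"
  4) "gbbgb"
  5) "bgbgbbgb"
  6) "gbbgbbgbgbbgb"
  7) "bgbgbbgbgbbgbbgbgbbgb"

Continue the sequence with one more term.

gbbgbbgbgbbgbbgbgbbgbgbbgbbgbgbbgb

Each term (from the third on) is the two preceding terms concatenated in order: term 3 = b·gb = bgb.
Continuing: gbbgbbgbgbbgb · bgbgbbgbgbbgbbgbgbbgb gives term 8.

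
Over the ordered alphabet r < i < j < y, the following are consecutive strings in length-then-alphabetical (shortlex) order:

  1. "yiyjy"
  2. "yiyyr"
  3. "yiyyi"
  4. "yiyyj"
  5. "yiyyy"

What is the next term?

Find the rightmost character of yiyyy below y, bump it to the next letter, and reset everything to its right to r.

yjrrr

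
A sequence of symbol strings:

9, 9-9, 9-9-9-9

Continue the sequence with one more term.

s(k+1) = s(k)·-·s(k) — each term doubles the last with '-' between the halves.
So the next term is two copies of 9-9-9-9 with '-' between the halves.

9-9-9-9-9-9-9-9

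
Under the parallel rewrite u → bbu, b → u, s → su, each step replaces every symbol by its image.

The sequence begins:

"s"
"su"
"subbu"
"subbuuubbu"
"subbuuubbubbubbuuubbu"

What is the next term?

subbuuubbubbubbuuubbuuubbuuubbubbubbuuubbu

Applying the rule to each of the 21 symbols of subbuuubbubbubbuuubbu gives the pieces su bbu u u bbu bbu bbu u u bbu u u bbu u u bbu bbu bbu u u bbu, which concatenate to the answer.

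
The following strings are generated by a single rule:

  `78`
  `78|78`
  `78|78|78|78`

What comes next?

Each string is two copies of the previous one joined by '|'.
So the next term is two copies of 78|78|78|78 with '|' between the halves.

78|78|78|78|78|78|78|78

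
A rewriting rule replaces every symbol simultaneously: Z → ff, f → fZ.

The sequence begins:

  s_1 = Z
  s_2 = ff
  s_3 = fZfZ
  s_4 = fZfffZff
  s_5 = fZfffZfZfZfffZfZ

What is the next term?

Rewriting the 16 symbols of fZfffZfZfZfffZfZ one by one yields fZ ff fZ fZ fZ ff fZ ff fZ ff fZ fZ fZ ff fZ ff; concatenated:

fZfffZfZfZfffZfffZfffZfZfZfffZff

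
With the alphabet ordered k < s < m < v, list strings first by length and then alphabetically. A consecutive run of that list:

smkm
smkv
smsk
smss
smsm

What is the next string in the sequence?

Treat smsm as a base-4 numeral over the given alphabet and add one, carrying through any trailing v's.

smsv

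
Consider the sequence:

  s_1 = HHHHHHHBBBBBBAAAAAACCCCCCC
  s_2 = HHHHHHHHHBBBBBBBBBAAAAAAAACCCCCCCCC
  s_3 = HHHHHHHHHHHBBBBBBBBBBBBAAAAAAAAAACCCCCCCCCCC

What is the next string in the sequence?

HHHHHHHHHHHHHBBBBBBBBBBBBBBBAAAAAAAAAAAACCCCCCCCCCCCC

Each string has the form H^{2n+3} B^{3n} A^{2n+2} C^{2n+3}, where the shown terms are n = 2, 3, 4.
At n = 5 the blocks have lengths 13, 15, 12, 13.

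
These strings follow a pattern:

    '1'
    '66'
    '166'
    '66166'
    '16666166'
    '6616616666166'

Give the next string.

166661666616616666166

Each term (from the third on) is the two preceding terms concatenated in order: term 3 = 1·66 = 166.
So term 7 is 16666166·6616616666166.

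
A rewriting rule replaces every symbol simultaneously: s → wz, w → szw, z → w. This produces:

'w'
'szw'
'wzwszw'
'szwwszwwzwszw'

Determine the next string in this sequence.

Replace each of the 13 characters of szwwszwwzwszw in place — wz w szw szw wz w szw szw w szw wz w szw — and concatenate.

wzwszwszwwzwszwszwwszwwzwszw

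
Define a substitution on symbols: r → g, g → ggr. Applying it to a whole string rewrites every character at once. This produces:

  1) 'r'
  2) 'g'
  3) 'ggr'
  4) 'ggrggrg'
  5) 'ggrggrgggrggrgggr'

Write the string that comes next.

Rewriting the 17 symbols of ggrggrgggrggrgggr one by one yields ggr ggr g ggr ggr g ggr ggr ggr g ggr ggr g ggr ggr ggr g; concatenated:

ggrggrgggrggrgggrggrggrgggrggrgggrggrggrg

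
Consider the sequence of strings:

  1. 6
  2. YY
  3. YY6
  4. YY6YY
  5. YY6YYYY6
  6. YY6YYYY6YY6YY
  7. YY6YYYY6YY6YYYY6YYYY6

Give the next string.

From term 3 onward, concatenate the last term with the second-to-last: YY·6 = YY6, YY6·YY = YY6YY, …
Continuing: YY6YYYY6YY6YYYY6YYYY6 · YY6YYYY6YY6YY gives term 8.

YY6YYYY6YY6YYYY6YYYY6YY6YYYY6YY6YY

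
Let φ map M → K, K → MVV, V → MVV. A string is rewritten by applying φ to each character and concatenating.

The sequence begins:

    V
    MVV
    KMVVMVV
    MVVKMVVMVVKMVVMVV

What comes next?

Replace each of the 17 characters of MVVKMVVMVVKMVVMVV in place — K MVV MVV MVV K MVV MVV K MVV MVV MVV K MVV MVV K MVV MVV — and concatenate.

KMVVMVVMVVKMVVMVVKMVVMVVMVVKMVVMVVKMVVMVV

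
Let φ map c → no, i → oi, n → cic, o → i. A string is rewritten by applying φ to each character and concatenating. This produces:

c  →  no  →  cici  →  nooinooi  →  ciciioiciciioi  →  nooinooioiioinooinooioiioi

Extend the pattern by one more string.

Replace each of the 26 characters of nooinooioiioinooinooioiioi in place — cic i i oi cic i i oi i oi oi i oi cic i i oi cic i i oi i oi oi i oi — and concatenate.

ciciioiciciioiioioiioiciciioiciciioiioioiioi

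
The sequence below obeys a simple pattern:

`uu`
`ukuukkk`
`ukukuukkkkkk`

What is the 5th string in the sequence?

s(k+1) = uk·s(k)·kkk, so each term gains uk as a prefix and kkk as a suffix.
From ukukuukkkkkk, 2 further steps: ukukuukkkkkk → ukukukuukkkkkkkkk → (answer).

ukukukukuukkkkkkkkkkkk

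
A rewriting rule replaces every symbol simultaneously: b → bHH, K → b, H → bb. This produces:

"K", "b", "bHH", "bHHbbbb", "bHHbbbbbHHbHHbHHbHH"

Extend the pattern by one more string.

bHHbbbbbHHbHHbHHbHHbHHbbbbbHHbbbbbHHbbbbbHHbbbb

φ(bHHbbbbbHHbHHbHHbHH) expands symbol-by-symbol to bHH bb bb bHH bHH bHH bHH bHH bb bb bHH bb bb bHH bb bb bHH bb bb; joining the 19 pieces gives the next term.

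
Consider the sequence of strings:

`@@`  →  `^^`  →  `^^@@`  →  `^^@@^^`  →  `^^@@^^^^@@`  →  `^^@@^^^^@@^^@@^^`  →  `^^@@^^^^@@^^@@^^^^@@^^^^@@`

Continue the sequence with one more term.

This is a Fibonacci-style word recurrence s(k) = s(k−1)·s(k−2): e.g. ^^·@@ = ^^@@.
The next term joins ^^@@^^^^@@^^@@^^^^@@^^^^@@ and ^^@@^^^^@@^^@@^^.

^^@@^^^^@@^^@@^^^^@@^^^^@@^^@@^^^^@@^^@@^^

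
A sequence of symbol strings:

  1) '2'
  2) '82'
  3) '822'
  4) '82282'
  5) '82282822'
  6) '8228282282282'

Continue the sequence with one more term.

From term 3 onward, concatenate the last term with the second-to-last: 82·2 = 822, 822·82 = 82282, …
The next term joins 8228282282282 and 82282822.

822828228228282282822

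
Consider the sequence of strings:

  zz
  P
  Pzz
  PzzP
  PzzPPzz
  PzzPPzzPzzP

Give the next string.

PzzPPzzPzzPPzzPPzz

This is a Fibonacci-style word recurrence s(k) = s(k−1)·s(k−2): e.g. P·zz = Pzz.
Continuing: PzzPPzzPzzP · PzzPPzz gives term 7.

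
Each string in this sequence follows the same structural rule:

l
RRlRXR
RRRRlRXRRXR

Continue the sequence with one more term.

s(k+1) = RR·s(k)·RXR, so each term gains RR as a prefix and RXR as a suffix.
Applying this once more to RRRRlRXRRXR:

RRRRRRlRXRRXRRXR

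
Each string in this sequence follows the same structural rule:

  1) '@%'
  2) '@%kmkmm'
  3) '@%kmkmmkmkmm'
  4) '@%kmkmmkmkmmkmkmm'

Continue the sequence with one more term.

Every step adds kmkmm to the end: s(k+1) = s(k)·kmkmm.
Applying this once more to @%kmkmmkmkmmkmkmm:

@%kmkmmkmkmmkmkmmkmkmm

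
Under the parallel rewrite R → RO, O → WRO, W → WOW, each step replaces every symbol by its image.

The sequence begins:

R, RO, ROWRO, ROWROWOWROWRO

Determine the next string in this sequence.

Replace each of the 13 characters of ROWROWOWROWRO in place — RO WRO WOW RO WRO WOW WRO WOW RO WRO WOW RO WRO — and concatenate.

ROWROWOWROWROWOWWROWOWROWROWOWROWRO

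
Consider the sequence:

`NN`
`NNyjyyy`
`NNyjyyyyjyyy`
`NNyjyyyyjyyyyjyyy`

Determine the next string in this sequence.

Each term is the previous one with yjyyy appended.
Applying this once more to NNyjyyyyjyyyyjyyy:

NNyjyyyyjyyyyjyyyyjyyy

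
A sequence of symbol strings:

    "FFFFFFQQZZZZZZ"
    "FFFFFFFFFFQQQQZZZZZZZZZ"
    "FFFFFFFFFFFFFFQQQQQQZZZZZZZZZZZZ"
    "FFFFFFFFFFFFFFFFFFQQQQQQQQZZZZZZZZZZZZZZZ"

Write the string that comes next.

Reading off run lengths: F runs 6, 10, 14, 18; Q runs 2, 4, 6, 8; Z runs 6, 9, 12, 15 — each is linear in n, where the shown terms are n = 2, 3, 4, 5.
At n = 6 the blocks have lengths 22, 10, 18.

FFFFFFFFFFFFFFFFFFFFFFQQQQQQQQQQZZZZZZZZZZZZZZZZZZ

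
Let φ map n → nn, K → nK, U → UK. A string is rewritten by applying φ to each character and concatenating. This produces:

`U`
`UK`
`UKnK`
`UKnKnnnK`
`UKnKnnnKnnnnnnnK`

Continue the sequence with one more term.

Applying the rule to each of the 16 symbols of UKnKnnnKnnnnnnnK gives the pieces UK nK nn nK nn nn nn nK nn nn nn nn nn nn nn nK, which concatenate to the answer.

UKnKnnnKnnnnnnnKnnnnnnnnnnnnnnnK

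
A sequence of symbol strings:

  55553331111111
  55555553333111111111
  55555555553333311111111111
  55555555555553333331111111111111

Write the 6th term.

Term n consists of 3n-2 5's, followed by n+1 3's, followed by 2n+3 1's, where the shown terms are n = 2, 3, 4, 5.
For term 6, n = 7, so the run lengths are 19, 8, 17.

55555555555555555553333333311111111111111111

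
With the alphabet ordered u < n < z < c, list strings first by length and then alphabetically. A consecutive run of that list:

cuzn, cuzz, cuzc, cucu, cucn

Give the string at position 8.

Stepping forward 3 times from cucn: cucn → cucz → cucc, then the target.

cnuu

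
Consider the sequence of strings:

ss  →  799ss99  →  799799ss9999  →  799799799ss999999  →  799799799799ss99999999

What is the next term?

799799799799799ss9999999999

Every step adds 799 to the front and 99 to the end of the previous string.
One more step from 799799799799ss99999999 gives the answer.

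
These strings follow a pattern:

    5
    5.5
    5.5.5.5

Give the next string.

Every step duplicates the string with '.' between the halves.
So the next term is two copies of 5.5.5.5 with '.' between the halves.

5.5.5.5.5.5.5.5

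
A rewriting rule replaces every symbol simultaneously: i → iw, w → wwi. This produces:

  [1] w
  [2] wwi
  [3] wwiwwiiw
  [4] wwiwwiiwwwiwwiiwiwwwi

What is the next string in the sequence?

Applying the rule to each of the 21 symbols of wwiwwiiwwwiwwiiwiwwwi gives the pieces wwi wwi iw wwi wwi iw iw wwi wwi wwi iw wwi wwi iw iw wwi iw wwi wwi wwi iw, which concatenate to the answer.

wwiwwiiwwwiwwiiwiwwwiwwiwwiiwwwiwwiiwiwwwiiwwwiwwiwwiiw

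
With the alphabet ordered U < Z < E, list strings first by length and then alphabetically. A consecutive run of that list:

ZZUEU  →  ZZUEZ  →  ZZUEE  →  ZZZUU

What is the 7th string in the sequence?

Continuing the enumeration 3 steps past ZZZUU: ZZZUU → ZZZUZ → ZZZUE → (answer).

ZZZZU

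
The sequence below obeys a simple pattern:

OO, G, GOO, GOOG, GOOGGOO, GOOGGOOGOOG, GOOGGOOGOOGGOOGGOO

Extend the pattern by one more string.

This is a Fibonacci-style word recurrence s(k) = s(k−1)·s(k−2): e.g. G·OO = GOO.
The next term joins GOOGGOOGOOGGOOGGOO and GOOGGOOGOOG.

GOOGGOOGOOGGOOGGOOGOOGGOOGOOG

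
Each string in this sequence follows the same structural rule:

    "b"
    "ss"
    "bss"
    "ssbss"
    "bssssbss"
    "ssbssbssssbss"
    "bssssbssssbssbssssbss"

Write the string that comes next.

ssbssbssssbssbssssbssssbssbssssbss

This is a Fibonacci-style word recurrence s(k) = s(k−2)·s(k−1): e.g. b·ss = bss.
Continuing: ssbssbssssbss · bssssbssssbssbssssbss gives term 8.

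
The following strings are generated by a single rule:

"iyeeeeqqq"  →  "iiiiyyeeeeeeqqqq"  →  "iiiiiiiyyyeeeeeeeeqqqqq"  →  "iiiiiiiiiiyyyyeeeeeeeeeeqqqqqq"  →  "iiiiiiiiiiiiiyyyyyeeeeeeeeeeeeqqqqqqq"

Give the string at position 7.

iiiiiiiiiiiiiiiiiiiyyyyyyyeeeeeeeeeeeeeeeeqqqqqqqqq

Each string has the form i^{3n-2} y^{n} e^{2n+2} q^{n+2} (n = 1, 2, …).
Setting n = 7 gives 19, 7, 16, 9 characters in each block.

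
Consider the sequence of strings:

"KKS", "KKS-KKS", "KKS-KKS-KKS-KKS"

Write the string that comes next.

Each string is two copies of the previous one joined by '-'.
So the next term is two copies of KKS-KKS-KKS-KKS with '-' between the halves.

KKS-KKS-KKS-KKS-KKS-KKS-KKS-KKS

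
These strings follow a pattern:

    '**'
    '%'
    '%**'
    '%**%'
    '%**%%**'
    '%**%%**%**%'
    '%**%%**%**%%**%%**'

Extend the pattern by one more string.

This is a Fibonacci-style word recurrence s(k) = s(k−1)·s(k−2): e.g. %·** = %**.
So term 8 is %**%%**%**%%**%%**·%**%%**%**%.

%**%%**%**%%**%%**%**%%**%**%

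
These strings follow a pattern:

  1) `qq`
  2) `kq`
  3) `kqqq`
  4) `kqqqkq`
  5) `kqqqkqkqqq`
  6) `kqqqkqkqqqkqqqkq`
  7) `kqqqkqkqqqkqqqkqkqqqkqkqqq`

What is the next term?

kqqqkqkqqqkqqqkqkqqqkqkqqqkqqqkqkqqqkqqqkq

From term 3 onward, concatenate the last term with the second-to-last: kq·qq = kqqq, kqqq·kq = kqqqkq, …
Continuing: kqqqkqkqqqkqqqkqkqqqkqkqqq · kqqqkqkqqqkqqqkq gives term 8.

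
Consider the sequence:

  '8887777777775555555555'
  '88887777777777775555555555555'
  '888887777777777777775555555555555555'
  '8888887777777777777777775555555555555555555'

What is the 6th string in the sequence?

Each string has the form 8^{n} 7^{3n} 5^{3n+1}, where the shown terms are n = 3, 4, 5, 6.
Setting n = 8 gives 8, 24, 25 characters in each block.

888888887777777777777777777777775555555555555555555555555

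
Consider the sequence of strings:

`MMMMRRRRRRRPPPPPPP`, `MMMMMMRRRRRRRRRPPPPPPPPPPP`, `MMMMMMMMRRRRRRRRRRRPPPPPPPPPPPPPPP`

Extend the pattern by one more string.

MMMMMMMMMMRRRRRRRRRRRRRPPPPPPPPPPPPPPPPPPP

Reading off run lengths: M runs 4, 6, 8; R runs 7, 9, 11; P runs 7, 11, 15 — each is linear in n, where the shown terms are n = 2, 3, 4.
For the next term, n = 5, so the run lengths are 10, 13, 19.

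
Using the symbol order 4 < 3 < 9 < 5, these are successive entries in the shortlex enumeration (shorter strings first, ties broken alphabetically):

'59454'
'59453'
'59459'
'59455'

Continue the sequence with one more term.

The successor of 59455 increments the rightmost position that isn't already 5 and resets every position after it to 4.

59344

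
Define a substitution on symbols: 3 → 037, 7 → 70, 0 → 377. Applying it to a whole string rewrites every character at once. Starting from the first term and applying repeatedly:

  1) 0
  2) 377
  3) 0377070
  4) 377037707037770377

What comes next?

Rewriting the 18 symbols of 377037707037770377 one by one yields 037 70 70 377 037 70 70 377 70 377 037 70 70 70 377 037 70 70; concatenated:

03770703770377070377703770377070703770377070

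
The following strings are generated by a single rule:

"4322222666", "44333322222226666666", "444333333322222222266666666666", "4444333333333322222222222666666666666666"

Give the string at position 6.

Each string has the form 4^{n} 3^{3n-2} 2^{2n+3} 6^{4n-1} (n = 1, 2, …).
Setting n = 6 gives 6, 16, 15, 23 characters in each block.

444444333333333333333322222222222222266666666666666666666666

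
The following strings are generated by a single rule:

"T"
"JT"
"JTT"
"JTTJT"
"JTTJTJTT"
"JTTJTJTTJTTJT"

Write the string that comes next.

JTTJTJTTJTTJTJTTJTJTT

This is a Fibonacci-style word recurrence s(k) = s(k−1)·s(k−2): e.g. JT·T = JTT.
Continuing: JTTJTJTTJTTJT · JTTJTJTT gives term 7.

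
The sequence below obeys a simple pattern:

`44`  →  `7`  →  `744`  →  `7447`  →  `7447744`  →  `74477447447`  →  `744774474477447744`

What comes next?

This is a Fibonacci-style word recurrence s(k) = s(k−1)·s(k−2): e.g. 7·44 = 744.
So term 8 is 744774474477447744·74477447447.

74477447447744774474477447447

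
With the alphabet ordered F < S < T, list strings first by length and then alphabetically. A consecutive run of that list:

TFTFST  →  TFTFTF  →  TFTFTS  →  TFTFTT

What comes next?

The successor of TFTFTT increments the rightmost position that isn't already T and resets every position after it to F.

TFTSFF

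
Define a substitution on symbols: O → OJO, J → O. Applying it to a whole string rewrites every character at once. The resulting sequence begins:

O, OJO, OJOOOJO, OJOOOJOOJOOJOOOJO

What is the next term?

Applying the rule to each of the 17 symbols of OJOOOJOOJOOJOOOJO gives the pieces OJO O OJO OJO OJO O OJO OJO O OJO OJO O OJO OJO OJO O OJO, which concatenate to the answer.

OJOOOJOOJOOJOOOJOOJOOOJOOJOOOJOOJOOJOOOJO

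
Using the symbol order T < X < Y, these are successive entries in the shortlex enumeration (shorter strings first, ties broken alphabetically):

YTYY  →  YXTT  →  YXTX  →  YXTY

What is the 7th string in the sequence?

Continuing the enumeration 3 steps past YXTY: YXTY → YXXT → YXXX → (answer).

YXXY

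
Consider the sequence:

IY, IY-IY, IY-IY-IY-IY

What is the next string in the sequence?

Each string is two copies of the previous one joined by '-'.
One more doubling of IY-IY-IY-IY gives the answer.

IY-IY-IY-IY-IY-IY-IY-IY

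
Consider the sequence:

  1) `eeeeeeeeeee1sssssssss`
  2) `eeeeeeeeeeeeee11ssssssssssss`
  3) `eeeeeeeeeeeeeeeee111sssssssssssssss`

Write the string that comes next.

eeeeeeeeeeeeeeeeeeee1111ssssssssssssssssss

Each string has the form e^{3n+2} 1^{n-2} s^{3n}, where the shown terms are n = 3, 4, 5.
Setting n = 6 gives 20, 4, 18 characters in each block.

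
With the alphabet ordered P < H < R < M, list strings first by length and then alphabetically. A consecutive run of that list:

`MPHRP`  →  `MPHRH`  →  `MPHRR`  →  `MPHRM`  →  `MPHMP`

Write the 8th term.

MPHMM

Continuing the enumeration 3 steps past MPHMP: MPHMP → MPHMH → MPHMR → (answer).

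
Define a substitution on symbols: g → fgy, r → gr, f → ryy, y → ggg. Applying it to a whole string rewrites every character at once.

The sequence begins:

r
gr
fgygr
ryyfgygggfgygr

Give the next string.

grggggggryyfgygggfgyfgyfgyryyfgygggfgygr

Replace each of the 14 characters of ryyfgygggfgygr in place — gr ggg ggg ryy fgy ggg fgy fgy fgy ryy fgy ggg fgy gr — and concatenate.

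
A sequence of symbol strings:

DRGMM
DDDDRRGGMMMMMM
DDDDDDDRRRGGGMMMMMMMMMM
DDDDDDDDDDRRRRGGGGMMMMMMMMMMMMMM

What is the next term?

Term n consists of 3n-2 D's, followed by n R's, followed by n G's, followed by 4n-2 M's (n = 1, 2, …).
Setting n = 5 gives 13, 5, 5, 18 characters in each block.

DDDDDDDDDDDDDRRRRRGGGGGMMMMMMMMMMMMMMMMMM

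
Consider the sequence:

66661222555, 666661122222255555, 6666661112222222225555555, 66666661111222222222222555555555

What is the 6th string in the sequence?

Term n consists of n+3 6's, followed by n 1's, followed by 3n 2's, followed by 2n+1 5's (n = 1, 2, …).
At n = 6 the blocks have lengths 9, 6, 18, 13.

6666666661111112222222222222222225555555555555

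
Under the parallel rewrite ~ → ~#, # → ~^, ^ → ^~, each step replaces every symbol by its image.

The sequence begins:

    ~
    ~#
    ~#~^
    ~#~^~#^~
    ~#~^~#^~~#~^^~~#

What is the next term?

~#~^~#^~~#~^^~~#~#~^~#^~^~~#~#~^

Applying the rule to each of the 16 symbols of ~#~^~#^~~#~^^~~# gives the pieces ~# ~^ ~# ^~ ~# ~^ ^~ ~# ~# ~^ ~# ^~ ^~ ~# ~# ~^, which concatenate to the answer.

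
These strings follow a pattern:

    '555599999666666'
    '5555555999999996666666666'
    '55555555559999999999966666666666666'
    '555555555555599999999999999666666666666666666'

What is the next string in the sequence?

5555555555555555999999999999999996666666666666666666666

Term n consists of 3n+1 5's, followed by 3n+2 9's, followed by 4n+2 6's (n = 1, 2, …).
For the next term, n = 5, so the run lengths are 16, 17, 22.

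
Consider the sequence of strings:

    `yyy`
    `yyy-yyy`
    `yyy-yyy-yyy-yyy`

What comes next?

Each string is two copies of the previous one joined by '-'.
Doubling yyy-yyy-yyy-yyy with '-' between the halves:

yyy-yyy-yyy-yyy-yyy-yyy-yyy-yyy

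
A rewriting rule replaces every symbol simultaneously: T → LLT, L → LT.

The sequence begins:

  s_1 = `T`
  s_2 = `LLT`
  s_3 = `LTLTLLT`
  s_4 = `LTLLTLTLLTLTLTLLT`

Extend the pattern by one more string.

Applying the rule to each of the 17 symbols of LTLLTLTLLTLTLTLLT gives the pieces LT LLT LT LT LLT LT LLT LT LT LLT LT LLT LT LLT LT LT LLT, which concatenate to the answer.

LTLLTLTLTLLTLTLLTLTLTLLTLTLLTLTLLTLTLTLLT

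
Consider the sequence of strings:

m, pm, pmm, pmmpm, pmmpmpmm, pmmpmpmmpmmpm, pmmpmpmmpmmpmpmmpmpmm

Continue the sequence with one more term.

Each term (from the third on) is the previous term followed by the one before it: term 3 = pm·m = pmm.
Continuing: pmmpmpmmpmmpmpmmpmpmm · pmmpmpmmpmmpm gives term 8.

pmmpmpmmpmmpmpmmpmpmmpmmpmpmmpmmpm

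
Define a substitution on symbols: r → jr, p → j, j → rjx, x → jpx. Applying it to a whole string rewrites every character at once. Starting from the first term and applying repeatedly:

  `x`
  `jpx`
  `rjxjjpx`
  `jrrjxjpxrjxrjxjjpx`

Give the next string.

Replace each of the 18 characters of jrrjxjpxrjxrjxjjpx in place — rjx jr jr rjx jpx rjx j jpx jr rjx jpx jr rjx jpx rjx rjx j jpx — and concatenate.

rjxjrjrrjxjpxrjxjjpxjrrjxjpxjrrjxjpxrjxrjxjjpx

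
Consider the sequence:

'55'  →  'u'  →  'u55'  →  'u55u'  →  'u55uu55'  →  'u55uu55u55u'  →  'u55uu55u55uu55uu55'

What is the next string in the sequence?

Each term (from the third on) is the previous term followed by the one before it: term 3 = u·55 = u55.
Continuing: u55uu55u55uu55uu55 · u55uu55u55u gives term 8.

u55uu55u55uu55uu55u55uu55u55u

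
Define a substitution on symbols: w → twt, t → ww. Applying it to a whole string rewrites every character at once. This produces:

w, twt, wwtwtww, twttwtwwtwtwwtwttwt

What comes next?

Rewriting the 19 symbols of twttwtwwtwtwwtwttwt one by one yields ww twt ww ww twt ww twt twt ww twt ww twt twt ww twt ww ww twt ww; concatenated:

wwtwtwwwwtwtwwtwttwtwwtwtwwtwttwtwwtwtwwwwtwtww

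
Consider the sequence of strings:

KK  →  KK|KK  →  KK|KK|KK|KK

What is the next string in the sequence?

Each string is two copies of the previous one joined by '|'.
Doubling KK|KK|KK|KK with '|' between the halves:

KK|KK|KK|KK|KK|KK|KK|KK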